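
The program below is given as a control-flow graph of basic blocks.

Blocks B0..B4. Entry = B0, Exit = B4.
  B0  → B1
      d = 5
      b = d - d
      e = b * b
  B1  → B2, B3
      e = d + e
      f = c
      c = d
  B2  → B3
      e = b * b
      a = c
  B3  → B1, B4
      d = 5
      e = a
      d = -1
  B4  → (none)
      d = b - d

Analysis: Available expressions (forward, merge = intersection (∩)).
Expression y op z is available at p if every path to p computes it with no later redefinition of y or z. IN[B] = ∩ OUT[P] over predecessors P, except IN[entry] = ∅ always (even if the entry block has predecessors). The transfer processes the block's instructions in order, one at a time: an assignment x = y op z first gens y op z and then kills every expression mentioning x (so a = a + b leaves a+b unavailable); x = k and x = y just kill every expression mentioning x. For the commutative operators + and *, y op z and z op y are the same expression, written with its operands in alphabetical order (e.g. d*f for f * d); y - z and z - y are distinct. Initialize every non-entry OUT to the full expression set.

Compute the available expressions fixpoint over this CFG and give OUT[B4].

Answer: {b*b}

Trace:
Fixpoint table:
  B0: | IN={} | OUT={b*b, d-d}
  B1: | IN={b*b} | OUT={b*b}
  B2: | IN={b*b} | OUT={b*b}
  B3: | IN={b*b} | OUT={b*b}
  B4: | IN={b*b} | OUT={b*b}

Merge at B4: IN[B4] = OUT[B3] = {b*b}
Applying B4's transfer function to that IN value gives OUT[B4] (row B4 above).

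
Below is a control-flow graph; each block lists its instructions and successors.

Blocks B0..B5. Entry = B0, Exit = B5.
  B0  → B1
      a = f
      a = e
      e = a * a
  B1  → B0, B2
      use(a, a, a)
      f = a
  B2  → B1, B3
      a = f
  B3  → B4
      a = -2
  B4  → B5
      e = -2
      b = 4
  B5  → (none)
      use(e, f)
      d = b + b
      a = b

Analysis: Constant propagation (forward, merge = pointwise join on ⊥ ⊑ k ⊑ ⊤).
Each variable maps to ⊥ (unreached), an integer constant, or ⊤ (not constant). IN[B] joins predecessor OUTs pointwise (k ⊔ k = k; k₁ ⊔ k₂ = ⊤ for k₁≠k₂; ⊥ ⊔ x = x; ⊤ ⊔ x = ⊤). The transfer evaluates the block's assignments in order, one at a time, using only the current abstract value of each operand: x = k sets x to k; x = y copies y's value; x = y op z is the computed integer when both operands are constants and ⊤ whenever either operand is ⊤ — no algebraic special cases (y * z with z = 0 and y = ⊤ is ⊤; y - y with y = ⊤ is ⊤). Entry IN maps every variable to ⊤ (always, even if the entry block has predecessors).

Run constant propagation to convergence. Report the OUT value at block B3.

Answer: {a: -2, b: ⊤, c: ⊤, d: ⊤, e: ⊤, f: ⊤}

Working:
Fixpoint table:
  B0: | IN=(all ⊤) | OUT=(all ⊤)
  B1: | IN=(all ⊤) | OUT=(all ⊤)
  B2: | IN=(all ⊤) | OUT=(all ⊤)
  B3: | IN=(all ⊤) | OUT={a:-2; rest ⊤}
  B4: | IN={a:-2; rest ⊤} | OUT={a:-2, b:4, e:-2; rest ⊤}
  B5: | IN={a:-2, b:4, e:-2; rest ⊤} | OUT={a:4, b:4, d:8, e:-2; rest ⊤}

Merge at B3: IN[B3] = OUT[B2] = {a: ⊤, b: ⊤, c: ⊤, d: ⊤, e: ⊤, f: ⊤}
Applying B3's transfer function to that IN value gives OUT[B3] (row B3 above).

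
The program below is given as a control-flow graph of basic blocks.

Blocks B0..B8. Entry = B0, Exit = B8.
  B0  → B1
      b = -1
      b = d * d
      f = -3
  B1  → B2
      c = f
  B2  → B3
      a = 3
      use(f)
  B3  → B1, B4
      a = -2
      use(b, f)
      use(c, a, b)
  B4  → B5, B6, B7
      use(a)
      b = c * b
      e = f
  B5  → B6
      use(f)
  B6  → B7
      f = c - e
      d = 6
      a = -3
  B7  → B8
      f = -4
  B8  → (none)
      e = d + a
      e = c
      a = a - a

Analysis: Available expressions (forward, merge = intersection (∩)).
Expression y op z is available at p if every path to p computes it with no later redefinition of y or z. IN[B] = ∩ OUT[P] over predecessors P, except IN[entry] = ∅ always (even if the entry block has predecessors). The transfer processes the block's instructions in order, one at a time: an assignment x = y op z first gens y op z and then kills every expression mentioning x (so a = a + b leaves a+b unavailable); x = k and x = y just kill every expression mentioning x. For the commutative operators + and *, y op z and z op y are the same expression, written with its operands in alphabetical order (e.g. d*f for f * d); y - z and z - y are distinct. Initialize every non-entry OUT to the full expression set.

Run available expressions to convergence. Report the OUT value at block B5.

Answer: {d*d}

Derivation:
Converged values:
  B0: | IN={} | OUT={d*d}
  B1: | IN={d*d} | OUT={d*d}
  B2: | IN={d*d} | OUT={d*d}
  B3: | IN={d*d} | OUT={d*d}
  B4: | IN={d*d} | OUT={d*d}
  B5: | IN={d*d} | OUT={d*d}
  B6: | IN={d*d} | OUT={c-e}
  B7: | IN={} | OUT={}
  B8: | IN={} | OUT={}

Merge at B5: IN[B5] = OUT[B4] = {d*d}
Applying B5's transfer function to that IN value gives OUT[B5] (row B5 above).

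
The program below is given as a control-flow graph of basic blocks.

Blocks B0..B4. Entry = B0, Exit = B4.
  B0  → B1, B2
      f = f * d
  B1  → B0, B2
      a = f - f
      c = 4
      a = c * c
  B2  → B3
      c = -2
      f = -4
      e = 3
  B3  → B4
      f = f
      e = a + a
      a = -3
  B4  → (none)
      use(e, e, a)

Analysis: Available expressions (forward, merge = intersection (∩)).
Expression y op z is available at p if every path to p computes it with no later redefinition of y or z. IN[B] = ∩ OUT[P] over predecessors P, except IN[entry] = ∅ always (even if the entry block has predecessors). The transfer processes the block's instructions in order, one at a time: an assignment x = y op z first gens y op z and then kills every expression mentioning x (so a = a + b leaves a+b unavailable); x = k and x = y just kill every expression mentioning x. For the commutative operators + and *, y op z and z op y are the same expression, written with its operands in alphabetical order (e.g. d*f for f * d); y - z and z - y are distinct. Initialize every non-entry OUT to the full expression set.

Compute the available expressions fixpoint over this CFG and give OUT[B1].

Answer: {c*c, f-f}

Trace:
Fixpoint table:
  B0:   IN={}   OUT={}
  B1:   IN={}   OUT={c*c, f-f}
  B2:   IN={}   OUT={}
  B3:   IN={}   OUT={}
  B4:   IN={}   OUT={}

Merge at B1: IN[B1] = OUT[B0] = {}
Applying B1's transfer function to that IN value gives OUT[B1] (row B1 above).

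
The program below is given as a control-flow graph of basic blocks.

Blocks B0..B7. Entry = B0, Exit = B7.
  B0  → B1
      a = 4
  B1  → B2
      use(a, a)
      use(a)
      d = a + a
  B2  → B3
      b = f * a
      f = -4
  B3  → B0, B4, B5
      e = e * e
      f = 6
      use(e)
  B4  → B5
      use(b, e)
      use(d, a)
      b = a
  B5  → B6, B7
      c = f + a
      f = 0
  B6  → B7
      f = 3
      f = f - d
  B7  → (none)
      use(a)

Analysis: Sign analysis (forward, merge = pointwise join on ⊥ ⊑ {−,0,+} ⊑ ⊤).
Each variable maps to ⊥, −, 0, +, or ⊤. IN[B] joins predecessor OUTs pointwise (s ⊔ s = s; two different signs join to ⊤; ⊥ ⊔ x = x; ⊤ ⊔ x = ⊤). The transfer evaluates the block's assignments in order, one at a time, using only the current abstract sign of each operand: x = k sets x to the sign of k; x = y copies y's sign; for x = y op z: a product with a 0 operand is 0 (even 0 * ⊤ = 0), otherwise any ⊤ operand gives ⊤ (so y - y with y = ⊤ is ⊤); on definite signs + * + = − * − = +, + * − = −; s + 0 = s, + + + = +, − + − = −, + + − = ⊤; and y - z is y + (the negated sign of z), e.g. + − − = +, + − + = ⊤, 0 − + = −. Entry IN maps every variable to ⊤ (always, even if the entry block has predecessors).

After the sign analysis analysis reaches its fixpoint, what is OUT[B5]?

Per-block solution:
  B0:  IN=(all ⊤)  OUT={a:+; rest ⊤}
  B1:  IN={a:+; rest ⊤}  OUT={a:+, d:+; rest ⊤}
  B2:  IN={a:+, d:+; rest ⊤}  OUT={a:+, d:+, f:-; rest ⊤}
  B3:  IN={a:+, d:+, f:-; rest ⊤}  OUT={a:+, d:+, f:+; rest ⊤}
  B4:  IN={a:+, d:+, f:+; rest ⊤}  OUT={a:+, b:+, d:+, f:+; rest ⊤}
  B5:  IN={a:+, d:+, f:+; rest ⊤}  OUT={a:+, c:+, d:+, f:0; rest ⊤}
  B6:  IN={a:+, c:+, d:+, f:0; rest ⊤}  OUT={a:+, c:+, d:+; rest ⊤}
  B7:  IN={a:+, c:+, d:+; rest ⊤}  OUT={a:+, c:+, d:+; rest ⊤}

Merge at B5: IN[B5] = OUT[B3] ⊔ OUT[B4] = {a: +, b: ⊤, c: ⊤, d: +, e: ⊤, f: +}
Applying B5's transfer function to that IN value gives OUT[B5] (row B5 above).

Answer: {a: +, b: ⊤, c: +, d: +, e: ⊤, f: 0}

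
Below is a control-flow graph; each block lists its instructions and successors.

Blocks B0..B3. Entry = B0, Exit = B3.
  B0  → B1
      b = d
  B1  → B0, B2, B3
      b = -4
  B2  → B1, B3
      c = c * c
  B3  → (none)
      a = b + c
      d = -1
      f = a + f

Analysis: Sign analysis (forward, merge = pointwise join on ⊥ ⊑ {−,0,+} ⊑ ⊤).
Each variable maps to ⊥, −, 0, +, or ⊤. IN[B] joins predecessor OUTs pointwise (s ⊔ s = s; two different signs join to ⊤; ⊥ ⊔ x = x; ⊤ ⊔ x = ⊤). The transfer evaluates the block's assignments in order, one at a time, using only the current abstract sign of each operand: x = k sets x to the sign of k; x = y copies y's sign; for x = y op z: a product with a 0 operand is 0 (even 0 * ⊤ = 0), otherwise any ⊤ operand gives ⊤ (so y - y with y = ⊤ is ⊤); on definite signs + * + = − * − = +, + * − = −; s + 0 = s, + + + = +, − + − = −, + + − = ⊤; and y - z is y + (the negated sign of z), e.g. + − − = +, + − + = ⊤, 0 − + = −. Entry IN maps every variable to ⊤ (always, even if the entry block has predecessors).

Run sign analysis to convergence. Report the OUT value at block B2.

Answer: {a: ⊤, b: -, c: ⊤, d: ⊤, e: ⊤, f: ⊤}

Working:
Fixpoint table:
  B0:  IN=(all ⊤)  OUT=(all ⊤)
  B1:  IN=(all ⊤)  OUT={b:-; rest ⊤}
  B2:  IN={b:-; rest ⊤}  OUT={b:-; rest ⊤}
  B3:  IN={b:-; rest ⊤}  OUT={b:-, d:-; rest ⊤}

Merge at B2: IN[B2] = OUT[B1] = {a: ⊤, b: -, c: ⊤, d: ⊤, e: ⊤, f: ⊤}
Applying B2's transfer function to that IN value gives OUT[B2] (row B2 above).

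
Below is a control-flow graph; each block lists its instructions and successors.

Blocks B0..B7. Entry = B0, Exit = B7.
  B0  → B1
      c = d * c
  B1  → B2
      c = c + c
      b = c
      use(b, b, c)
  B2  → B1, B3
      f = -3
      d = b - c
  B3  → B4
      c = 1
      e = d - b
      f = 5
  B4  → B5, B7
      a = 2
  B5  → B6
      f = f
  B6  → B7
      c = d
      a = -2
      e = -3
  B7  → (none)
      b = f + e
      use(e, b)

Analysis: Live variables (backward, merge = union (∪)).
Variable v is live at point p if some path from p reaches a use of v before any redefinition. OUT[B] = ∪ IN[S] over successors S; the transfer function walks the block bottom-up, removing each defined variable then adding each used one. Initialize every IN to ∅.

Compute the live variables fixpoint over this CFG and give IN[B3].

Converged values:
  B0:   IN={c, d}   OUT={c}
  B1:   IN={c}   OUT={b, c}
  B2:   IN={b, c}   OUT={b, c, d}
  B3:   IN={b, d}   OUT={d, e, f}
  B4:   IN={d, e, f}   OUT={d, e, f}
  B5:   IN={d, f}   OUT={d, f}
  B6:   IN={d, f}   OUT={e, f}
  B7:   IN={e, f}   OUT={}

Merge at B3: OUT[B3] = IN[B4] = {d, e, f}
Applying B3's transfer function to that OUT value gives IN[B3] (row B3 above).

Answer: {b, d}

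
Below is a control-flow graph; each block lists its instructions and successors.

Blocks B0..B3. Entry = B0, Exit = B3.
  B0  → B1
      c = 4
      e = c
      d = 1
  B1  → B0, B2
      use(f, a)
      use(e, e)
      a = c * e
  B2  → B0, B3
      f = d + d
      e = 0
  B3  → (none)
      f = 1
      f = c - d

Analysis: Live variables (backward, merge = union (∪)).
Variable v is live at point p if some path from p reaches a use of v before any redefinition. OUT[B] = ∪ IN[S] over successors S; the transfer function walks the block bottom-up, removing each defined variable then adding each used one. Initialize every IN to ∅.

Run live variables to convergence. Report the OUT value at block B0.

Fixpoint table:
  B0:  IN={a, f}  OUT={a, c, d, e, f}
  B1:  IN={a, c, d, e, f}  OUT={a, c, d, f}
  B2:  IN={a, c, d}  OUT={a, c, d, f}
  B3:  IN={c, d}  OUT={}

Merge at B0: OUT[B0] = IN[B1] = {a, c, d, e, f}

Answer: {a, c, d, e, f}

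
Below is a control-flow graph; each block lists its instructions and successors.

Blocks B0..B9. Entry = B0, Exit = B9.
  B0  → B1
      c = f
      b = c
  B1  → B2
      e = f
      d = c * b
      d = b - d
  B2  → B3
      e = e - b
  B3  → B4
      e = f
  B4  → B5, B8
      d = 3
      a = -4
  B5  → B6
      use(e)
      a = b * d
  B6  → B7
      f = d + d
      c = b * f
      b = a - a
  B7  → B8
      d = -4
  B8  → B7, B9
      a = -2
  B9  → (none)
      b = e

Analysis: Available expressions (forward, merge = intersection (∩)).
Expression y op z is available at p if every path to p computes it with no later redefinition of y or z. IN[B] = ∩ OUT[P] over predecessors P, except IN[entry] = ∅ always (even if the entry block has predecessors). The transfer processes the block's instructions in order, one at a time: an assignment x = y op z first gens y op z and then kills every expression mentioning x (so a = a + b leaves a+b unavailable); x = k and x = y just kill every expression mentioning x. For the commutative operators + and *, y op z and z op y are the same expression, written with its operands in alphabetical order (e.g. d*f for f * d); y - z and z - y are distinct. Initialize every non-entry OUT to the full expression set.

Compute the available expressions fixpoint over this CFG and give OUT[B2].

Answer: {b*c}

Derivation:
Converged values:
  B0:  IN={}  OUT={}
  B1:  IN={}  OUT={b*c}
  B2:  IN={b*c}  OUT={b*c}
  B3:  IN={b*c}  OUT={b*c}
  B4:  IN={b*c}  OUT={b*c}
  B5:  IN={b*c}  OUT={b*c, b*d}
  B6:  IN={b*c, b*d}  OUT={a-a, d+d}
  B7:  IN={}  OUT={}
  B8:  IN={}  OUT={}
  B9:  IN={}  OUT={}

Merge at B2: IN[B2] = OUT[B1] = {b*c}
Applying B2's transfer function to that IN value gives OUT[B2] (row B2 above).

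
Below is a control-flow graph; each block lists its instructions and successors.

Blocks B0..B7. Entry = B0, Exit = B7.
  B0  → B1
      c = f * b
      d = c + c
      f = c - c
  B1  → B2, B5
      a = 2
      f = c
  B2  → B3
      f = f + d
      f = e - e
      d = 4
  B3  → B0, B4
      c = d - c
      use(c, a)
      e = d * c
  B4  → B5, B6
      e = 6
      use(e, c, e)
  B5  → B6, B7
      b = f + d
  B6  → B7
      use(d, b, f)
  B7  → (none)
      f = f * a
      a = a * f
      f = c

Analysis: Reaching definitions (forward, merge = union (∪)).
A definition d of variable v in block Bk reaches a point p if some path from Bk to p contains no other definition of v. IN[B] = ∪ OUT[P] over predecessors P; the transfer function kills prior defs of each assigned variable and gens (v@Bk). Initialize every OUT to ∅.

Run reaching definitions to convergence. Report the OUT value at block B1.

Answer: {a@B1, c@B0, d@B0, e@B3, f@B1}

Derivation:
Converged values:
  B0:   IN={a@B1, c@B3, d@B2, e@B3, f@B2}   OUT={a@B1, c@B0, d@B0, e@B3, f@B0}
  B1:   IN={a@B1, c@B0, d@B0, e@B3, f@B0}   OUT={a@B1, c@B0, d@B0, e@B3, f@B1}
  B2:   IN={a@B1, c@B0, d@B0, e@B3, f@B1}   OUT={a@B1, c@B0, d@B2, e@B3, f@B2}
  B3:   IN={a@B1, c@B0, d@B2, e@B3, f@B2}   OUT={a@B1, c@B3, d@B2, e@B3, f@B2}
  B4:   IN={a@B1, c@B3, d@B2, e@B3, f@B2}   OUT={a@B1, c@B3, d@B2, e@B4, f@B2}
  B5:   IN={a@B1, c@B0, c@B3, d@B0, d@B2, e@B3, e@B4, f@B1, f@B2}   OUT={a@B1, b@B5, c@B0, c@B3, d@B0, d@B2, e@B3, e@B4, f@B1, f@B2}
  B6:   IN={a@B1, b@B5, c@B0, c@B3, d@B0, d@B2, e@B3, e@B4, f@B1, f@B2}   OUT={a@B1, b@B5, c@B0, c@B3, d@B0, d@B2, e@B3, e@B4, f@B1, f@B2}
  B7:   IN={a@B1, b@B5, c@B0, c@B3, d@B0, d@B2, e@B3, e@B4, f@B1, f@B2}   OUT={a@B7, b@B5, c@B0, c@B3, d@B0, d@B2, e@B3, e@B4, f@B7}

Merge at B1: IN[B1] = OUT[B0] = {a@B1, c@B0, d@B0, e@B3, f@B0}
Applying B1's transfer function to that IN value gives OUT[B1] (row B1 above).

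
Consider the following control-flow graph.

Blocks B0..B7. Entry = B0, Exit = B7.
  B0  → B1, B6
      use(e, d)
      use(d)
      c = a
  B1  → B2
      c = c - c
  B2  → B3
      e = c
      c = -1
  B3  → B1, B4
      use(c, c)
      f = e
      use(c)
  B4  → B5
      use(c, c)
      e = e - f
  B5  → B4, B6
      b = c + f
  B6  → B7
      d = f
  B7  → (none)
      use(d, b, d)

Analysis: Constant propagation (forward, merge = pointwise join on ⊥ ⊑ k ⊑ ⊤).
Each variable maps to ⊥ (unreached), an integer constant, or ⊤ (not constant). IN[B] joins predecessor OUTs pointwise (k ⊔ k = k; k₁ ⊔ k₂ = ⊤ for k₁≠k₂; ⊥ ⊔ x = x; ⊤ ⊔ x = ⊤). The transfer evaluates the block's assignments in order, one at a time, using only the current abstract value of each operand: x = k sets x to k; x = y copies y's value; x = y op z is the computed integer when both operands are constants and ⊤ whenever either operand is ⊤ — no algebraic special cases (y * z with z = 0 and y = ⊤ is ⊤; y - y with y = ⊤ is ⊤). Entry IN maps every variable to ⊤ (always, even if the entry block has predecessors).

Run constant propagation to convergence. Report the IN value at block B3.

Converged values:
  B0:   IN=(all ⊤)   OUT=(all ⊤)
  B1:   IN=(all ⊤)   OUT=(all ⊤)
  B2:   IN=(all ⊤)   OUT={c:-1; rest ⊤}
  B3:   IN={c:-1; rest ⊤}   OUT={c:-1; rest ⊤}
  B4:   IN={c:-1; rest ⊤}   OUT={c:-1; rest ⊤}
  B5:   IN={c:-1; rest ⊤}   OUT={c:-1; rest ⊤}
  B6:   IN=(all ⊤)   OUT=(all ⊤)
  B7:   IN=(all ⊤)   OUT=(all ⊤)

Merge at B3: IN[B3] = OUT[B2] = {a: ⊤, b: ⊤, c: -1, d: ⊤, e: ⊤, f: ⊤}

Answer: {a: ⊤, b: ⊤, c: -1, d: ⊤, e: ⊤, f: ⊤}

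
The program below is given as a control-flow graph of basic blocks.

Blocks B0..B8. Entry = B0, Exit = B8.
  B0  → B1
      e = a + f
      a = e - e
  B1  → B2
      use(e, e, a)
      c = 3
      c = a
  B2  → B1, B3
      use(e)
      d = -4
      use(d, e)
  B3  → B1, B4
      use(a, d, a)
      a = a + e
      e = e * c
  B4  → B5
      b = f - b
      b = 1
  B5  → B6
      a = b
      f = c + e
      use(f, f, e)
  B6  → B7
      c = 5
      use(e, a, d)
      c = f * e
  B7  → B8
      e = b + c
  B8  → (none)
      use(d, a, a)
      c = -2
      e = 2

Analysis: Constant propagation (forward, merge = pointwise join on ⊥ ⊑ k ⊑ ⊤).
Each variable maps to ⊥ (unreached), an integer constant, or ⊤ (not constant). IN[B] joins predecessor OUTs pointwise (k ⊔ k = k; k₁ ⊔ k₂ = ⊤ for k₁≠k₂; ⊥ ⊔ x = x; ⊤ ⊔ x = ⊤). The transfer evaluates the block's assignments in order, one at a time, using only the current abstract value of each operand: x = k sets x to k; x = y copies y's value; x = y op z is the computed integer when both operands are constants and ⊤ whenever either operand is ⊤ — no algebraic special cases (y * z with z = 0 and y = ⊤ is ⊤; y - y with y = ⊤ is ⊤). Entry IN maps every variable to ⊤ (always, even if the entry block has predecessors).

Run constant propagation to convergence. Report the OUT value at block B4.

Per-block solution:
  B0:  IN=(all ⊤)  OUT=(all ⊤)
  B1:  IN=(all ⊤)  OUT=(all ⊤)
  B2:  IN=(all ⊤)  OUT={d:-4; rest ⊤}
  B3:  IN={d:-4; rest ⊤}  OUT={d:-4; rest ⊤}
  B4:  IN={d:-4; rest ⊤}  OUT={b:1, d:-4; rest ⊤}
  B5:  IN={b:1, d:-4; rest ⊤}  OUT={a:1, b:1, d:-4; rest ⊤}
  B6:  IN={a:1, b:1, d:-4; rest ⊤}  OUT={a:1, b:1, d:-4; rest ⊤}
  B7:  IN={a:1, b:1, d:-4; rest ⊤}  OUT={a:1, b:1, d:-4; rest ⊤}
  B8:  IN={a:1, b:1, d:-4; rest ⊤}  OUT={a:1, b:1, c:-2, d:-4, e:2; rest ⊤}

Merge at B4: IN[B4] = OUT[B3] = {a: ⊤, b: ⊤, c: ⊤, d: -4, e: ⊤, f: ⊤}
Applying B4's transfer function to that IN value gives OUT[B4] (row B4 above).

Answer: {a: ⊤, b: 1, c: ⊤, d: -4, e: ⊤, f: ⊤}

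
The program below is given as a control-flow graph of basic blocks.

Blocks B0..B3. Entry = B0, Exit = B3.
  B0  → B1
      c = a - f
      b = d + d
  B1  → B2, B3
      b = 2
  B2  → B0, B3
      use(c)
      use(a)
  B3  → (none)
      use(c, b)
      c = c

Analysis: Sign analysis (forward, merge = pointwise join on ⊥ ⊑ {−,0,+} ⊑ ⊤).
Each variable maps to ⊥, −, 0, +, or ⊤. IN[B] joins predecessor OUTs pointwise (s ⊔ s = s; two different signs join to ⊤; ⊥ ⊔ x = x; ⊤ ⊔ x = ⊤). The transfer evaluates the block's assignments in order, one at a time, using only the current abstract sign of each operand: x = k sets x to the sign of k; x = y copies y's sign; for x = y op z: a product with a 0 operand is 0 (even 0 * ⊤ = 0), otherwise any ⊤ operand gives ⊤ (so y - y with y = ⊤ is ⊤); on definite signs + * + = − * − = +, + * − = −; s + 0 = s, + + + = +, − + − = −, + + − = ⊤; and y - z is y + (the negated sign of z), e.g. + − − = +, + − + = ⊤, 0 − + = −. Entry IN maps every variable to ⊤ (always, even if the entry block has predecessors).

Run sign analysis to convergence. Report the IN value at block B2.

Converged values:
  B0:  IN=(all ⊤)  OUT=(all ⊤)
  B1:  IN=(all ⊤)  OUT={b:+; rest ⊤}
  B2:  IN={b:+; rest ⊤}  OUT={b:+; rest ⊤}
  B3:  IN={b:+; rest ⊤}  OUT={b:+; rest ⊤}

Merge at B2: IN[B2] = OUT[B1] = {a: ⊤, b: +, c: ⊤, d: ⊤, e: ⊤, f: ⊤}

Answer: {a: ⊤, b: +, c: ⊤, d: ⊤, e: ⊤, f: ⊤}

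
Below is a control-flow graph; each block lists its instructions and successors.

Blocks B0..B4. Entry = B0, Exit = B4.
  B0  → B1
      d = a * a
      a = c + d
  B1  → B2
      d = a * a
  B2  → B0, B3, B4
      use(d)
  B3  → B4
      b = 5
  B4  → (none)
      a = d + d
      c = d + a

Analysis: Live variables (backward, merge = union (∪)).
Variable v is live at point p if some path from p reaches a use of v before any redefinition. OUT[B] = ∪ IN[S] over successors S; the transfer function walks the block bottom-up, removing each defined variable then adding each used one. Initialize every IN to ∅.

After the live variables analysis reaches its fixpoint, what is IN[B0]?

Answer: {a, c}

Derivation:
Converged values:
  B0:   IN={a, c}   OUT={a, c}
  B1:   IN={a, c}   OUT={a, c, d}
  B2:   IN={a, c, d}   OUT={a, c, d}
  B3:   IN={d}   OUT={d}
  B4:   IN={d}   OUT={}

Merge at B0: OUT[B0] = IN[B1] = {a, c}
Applying B0's transfer function to that OUT value gives IN[B0] (row B0 above).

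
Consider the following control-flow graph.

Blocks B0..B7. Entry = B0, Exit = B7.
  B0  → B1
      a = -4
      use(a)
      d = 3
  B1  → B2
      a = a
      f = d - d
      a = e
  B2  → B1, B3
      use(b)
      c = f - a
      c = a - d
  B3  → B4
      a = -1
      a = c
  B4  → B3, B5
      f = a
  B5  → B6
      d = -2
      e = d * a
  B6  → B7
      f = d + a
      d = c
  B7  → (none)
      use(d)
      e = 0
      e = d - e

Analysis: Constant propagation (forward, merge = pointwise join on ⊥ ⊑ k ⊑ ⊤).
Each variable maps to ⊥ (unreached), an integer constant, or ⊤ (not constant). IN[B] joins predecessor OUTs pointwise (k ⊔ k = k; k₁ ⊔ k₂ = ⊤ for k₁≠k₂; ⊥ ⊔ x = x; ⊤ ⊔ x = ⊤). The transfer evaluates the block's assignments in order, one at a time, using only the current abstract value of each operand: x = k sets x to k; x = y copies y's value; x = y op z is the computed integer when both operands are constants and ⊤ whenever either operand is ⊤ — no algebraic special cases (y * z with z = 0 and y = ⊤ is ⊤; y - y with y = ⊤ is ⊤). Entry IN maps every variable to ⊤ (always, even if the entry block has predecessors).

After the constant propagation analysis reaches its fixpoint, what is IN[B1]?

Fixpoint table:
  B0:  IN=(all ⊤)  OUT={a:-4, d:3; rest ⊤}
  B1:  IN={d:3; rest ⊤}  OUT={d:3, f:0; rest ⊤}
  B2:  IN={d:3, f:0; rest ⊤}  OUT={d:3, f:0; rest ⊤}
  B3:  IN={d:3; rest ⊤}  OUT={d:3; rest ⊤}
  B4:  IN={d:3; rest ⊤}  OUT={d:3; rest ⊤}
  B5:  IN={d:3; rest ⊤}  OUT={d:-2; rest ⊤}
  B6:  IN={d:-2; rest ⊤}  OUT=(all ⊤)
  B7:  IN=(all ⊤)  OUT=(all ⊤)

Merge at B1: IN[B1] = OUT[B0] ⊔ OUT[B2] = {a: ⊤, b: ⊤, c: ⊤, d: 3, e: ⊤, f: ⊤}

Answer: {a: ⊤, b: ⊤, c: ⊤, d: 3, e: ⊤, f: ⊤}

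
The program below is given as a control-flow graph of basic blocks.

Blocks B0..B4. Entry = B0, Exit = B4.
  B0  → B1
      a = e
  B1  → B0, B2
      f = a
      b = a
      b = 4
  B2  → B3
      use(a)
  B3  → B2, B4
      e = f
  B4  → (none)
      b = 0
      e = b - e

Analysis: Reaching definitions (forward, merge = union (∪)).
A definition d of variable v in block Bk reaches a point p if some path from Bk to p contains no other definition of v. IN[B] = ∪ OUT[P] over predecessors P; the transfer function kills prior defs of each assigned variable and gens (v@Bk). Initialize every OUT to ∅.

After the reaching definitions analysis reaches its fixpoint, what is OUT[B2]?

Answer: {a@B0, b@B1, e@B3, f@B1}

Derivation:
Per-block solution:
  B0: | IN={a@B0, b@B1, f@B1} | OUT={a@B0, b@B1, f@B1}
  B1: | IN={a@B0, b@B1, f@B1} | OUT={a@B0, b@B1, f@B1}
  B2: | IN={a@B0, b@B1, e@B3, f@B1} | OUT={a@B0, b@B1, e@B3, f@B1}
  B3: | IN={a@B0, b@B1, e@B3, f@B1} | OUT={a@B0, b@B1, e@B3, f@B1}
  B4: | IN={a@B0, b@B1, e@B3, f@B1} | OUT={a@B0, b@B4, e@B4, f@B1}

Merge at B2: IN[B2] = OUT[B1] ⊔ OUT[B3] = {a@B0, b@B1, e@B3, f@B1}
Applying B2's transfer function to that IN value gives OUT[B2] (row B2 above).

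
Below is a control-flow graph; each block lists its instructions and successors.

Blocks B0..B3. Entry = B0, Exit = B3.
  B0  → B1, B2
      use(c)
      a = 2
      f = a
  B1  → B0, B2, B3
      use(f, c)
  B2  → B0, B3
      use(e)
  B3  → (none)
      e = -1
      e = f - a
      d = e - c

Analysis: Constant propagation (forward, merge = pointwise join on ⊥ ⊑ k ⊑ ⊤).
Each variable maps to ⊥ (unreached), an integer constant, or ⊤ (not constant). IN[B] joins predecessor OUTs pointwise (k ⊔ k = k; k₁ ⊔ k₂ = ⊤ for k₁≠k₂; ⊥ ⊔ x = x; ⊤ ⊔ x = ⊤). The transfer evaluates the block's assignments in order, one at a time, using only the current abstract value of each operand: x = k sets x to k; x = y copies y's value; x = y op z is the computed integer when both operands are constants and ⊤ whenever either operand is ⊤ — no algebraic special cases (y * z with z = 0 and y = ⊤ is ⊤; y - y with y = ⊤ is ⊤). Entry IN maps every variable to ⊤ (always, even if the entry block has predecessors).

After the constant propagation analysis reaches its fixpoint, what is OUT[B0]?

Fixpoint table:
  B0:  IN=(all ⊤)  OUT={a:2, f:2; rest ⊤}
  B1:  IN={a:2, f:2; rest ⊤}  OUT={a:2, f:2; rest ⊤}
  B2:  IN={a:2, f:2; rest ⊤}  OUT={a:2, f:2; rest ⊤}
  B3:  IN={a:2, f:2; rest ⊤}  OUT={a:2, e:0, f:2; rest ⊤}

Merge at B0 (entry node, so the boundary value (all ⊤) is joined with the incoming edge(s)): IN[B0] = (all ⊤) ⊔ OUT[B1] ⊔ OUT[B2] = {a: ⊤, b: ⊤, c: ⊤, d: ⊤, e: ⊤, f: ⊤}
Applying B0's transfer function to that IN value gives OUT[B0] (row B0 above).

Answer: {a: 2, b: ⊤, c: ⊤, d: ⊤, e: ⊤, f: 2}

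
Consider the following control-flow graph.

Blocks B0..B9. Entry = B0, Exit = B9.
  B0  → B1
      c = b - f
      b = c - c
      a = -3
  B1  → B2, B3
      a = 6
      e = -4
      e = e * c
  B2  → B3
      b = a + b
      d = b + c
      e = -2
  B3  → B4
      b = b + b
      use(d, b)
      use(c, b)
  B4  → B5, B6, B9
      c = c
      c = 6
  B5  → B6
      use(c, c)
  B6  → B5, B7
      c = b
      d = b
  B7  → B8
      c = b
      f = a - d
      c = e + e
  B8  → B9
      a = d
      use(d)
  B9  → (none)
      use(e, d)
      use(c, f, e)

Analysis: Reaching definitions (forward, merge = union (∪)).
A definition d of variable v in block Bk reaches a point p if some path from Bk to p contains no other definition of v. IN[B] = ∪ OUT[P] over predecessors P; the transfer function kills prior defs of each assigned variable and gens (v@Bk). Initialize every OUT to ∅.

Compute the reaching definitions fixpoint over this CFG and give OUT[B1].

Answer: {a@B1, b@B0, c@B0, e@B1}

Derivation:
Fixpoint table:
  B0: | IN={} | OUT={a@B0, b@B0, c@B0}
  B1: | IN={a@B0, b@B0, c@B0} | OUT={a@B1, b@B0, c@B0, e@B1}
  B2: | IN={a@B1, b@B0, c@B0, e@B1} | OUT={a@B1, b@B2, c@B0, d@B2, e@B2}
  B3: | IN={a@B1, b@B0, b@B2, c@B0, d@B2, e@B1, e@B2} | OUT={a@B1, b@B3, c@B0, d@B2, e@B1, e@B2}
  B4: | IN={a@B1, b@B3, c@B0, d@B2, e@B1, e@B2} | OUT={a@B1, b@B3, c@B4, d@B2, e@B1, e@B2}
  B5: | IN={a@B1, b@B3, c@B4, c@B6, d@B2, d@B6, e@B1, e@B2} | OUT={a@B1, b@B3, c@B4, c@B6, d@B2, d@B6, e@B1, e@B2}
  B6: | IN={a@B1, b@B3, c@B4, c@B6, d@B2, d@B6, e@B1, e@B2} | OUT={a@B1, b@B3, c@B6, d@B6, e@B1, e@B2}
  B7: | IN={a@B1, b@B3, c@B6, d@B6, e@B1, e@B2} | OUT={a@B1, b@B3, c@B7, d@B6, e@B1, e@B2, f@B7}
  B8: | IN={a@B1, b@B3, c@B7, d@B6, e@B1, e@B2, f@B7} | OUT={a@B8, b@B3, c@B7, d@B6, e@B1, e@B2, f@B7}
  B9: | IN={a@B1, a@B8, b@B3, c@B4, c@B7, d@B2, d@B6, e@B1, e@B2, f@B7} | OUT={a@B1, a@B8, b@B3, c@B4, c@B7, d@B2, d@B6, e@B1, e@B2, f@B7}

Merge at B1: IN[B1] = OUT[B0] = {a@B0, b@B0, c@B0}
Applying B1's transfer function to that IN value gives OUT[B1] (row B1 above).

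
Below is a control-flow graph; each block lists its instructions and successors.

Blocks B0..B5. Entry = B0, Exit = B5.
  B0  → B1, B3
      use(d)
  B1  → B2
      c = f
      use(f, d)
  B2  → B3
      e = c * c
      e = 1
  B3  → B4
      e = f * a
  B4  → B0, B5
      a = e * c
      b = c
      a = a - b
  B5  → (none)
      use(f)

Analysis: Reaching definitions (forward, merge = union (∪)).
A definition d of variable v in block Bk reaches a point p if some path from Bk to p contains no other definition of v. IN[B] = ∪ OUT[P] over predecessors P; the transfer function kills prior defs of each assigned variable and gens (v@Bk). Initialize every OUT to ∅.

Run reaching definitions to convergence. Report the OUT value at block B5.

Answer: {a@B4, b@B4, c@B1, e@B3}

Derivation:
Fixpoint table:
  B0:  IN={a@B4, b@B4, c@B1, e@B3}  OUT={a@B4, b@B4, c@B1, e@B3}
  B1:  IN={a@B4, b@B4, c@B1, e@B3}  OUT={a@B4, b@B4, c@B1, e@B3}
  B2:  IN={a@B4, b@B4, c@B1, e@B3}  OUT={a@B4, b@B4, c@B1, e@B2}
  B3:  IN={a@B4, b@B4, c@B1, e@B2, e@B3}  OUT={a@B4, b@B4, c@B1, e@B3}
  B4:  IN={a@B4, b@B4, c@B1, e@B3}  OUT={a@B4, b@B4, c@B1, e@B3}
  B5:  IN={a@B4, b@B4, c@B1, e@B3}  OUT={a@B4, b@B4, c@B1, e@B3}

Merge at B5: IN[B5] = OUT[B4] = {a@B4, b@B4, c@B1, e@B3}
Applying B5's transfer function to that IN value gives OUT[B5] (row B5 above).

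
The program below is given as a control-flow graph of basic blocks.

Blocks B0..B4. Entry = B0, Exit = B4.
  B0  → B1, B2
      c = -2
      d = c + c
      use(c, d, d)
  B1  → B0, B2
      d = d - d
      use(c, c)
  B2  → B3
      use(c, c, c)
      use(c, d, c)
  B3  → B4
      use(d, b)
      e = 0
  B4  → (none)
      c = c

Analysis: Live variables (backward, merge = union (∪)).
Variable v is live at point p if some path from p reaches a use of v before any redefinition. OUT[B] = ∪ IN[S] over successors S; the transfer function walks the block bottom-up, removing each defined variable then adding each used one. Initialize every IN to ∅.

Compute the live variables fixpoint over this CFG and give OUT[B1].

Answer: {b, c, d}

Working:
Per-block solution:
  B0: | IN={b} | OUT={b, c, d}
  B1: | IN={b, c, d} | OUT={b, c, d}
  B2: | IN={b, c, d} | OUT={b, c, d}
  B3: | IN={b, c, d} | OUT={c}
  B4: | IN={c} | OUT={}

Merge at B1: OUT[B1] = IN[B0] ⊔ IN[B2] = {b, c, d}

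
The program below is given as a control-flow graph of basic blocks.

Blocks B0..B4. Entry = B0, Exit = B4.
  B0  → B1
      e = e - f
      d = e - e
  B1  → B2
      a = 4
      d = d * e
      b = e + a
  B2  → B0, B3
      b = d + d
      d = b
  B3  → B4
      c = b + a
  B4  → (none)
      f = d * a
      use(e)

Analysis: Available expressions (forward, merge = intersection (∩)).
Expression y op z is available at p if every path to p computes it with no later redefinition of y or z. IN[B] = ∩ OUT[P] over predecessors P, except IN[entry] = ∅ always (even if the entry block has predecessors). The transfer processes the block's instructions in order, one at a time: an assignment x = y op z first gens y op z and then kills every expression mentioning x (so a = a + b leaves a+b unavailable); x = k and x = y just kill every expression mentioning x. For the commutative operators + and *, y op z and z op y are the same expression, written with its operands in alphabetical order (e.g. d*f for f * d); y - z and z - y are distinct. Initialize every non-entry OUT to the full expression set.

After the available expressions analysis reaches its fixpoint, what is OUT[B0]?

Answer: {e-e}

Trace:
Per-block solution:
  B0:  IN={}  OUT={e-e}
  B1:  IN={e-e}  OUT={a+e, e-e}
  B2:  IN={a+e, e-e}  OUT={a+e, e-e}
  B3:  IN={a+e, e-e}  OUT={a+b, a+e, e-e}
  B4:  IN={a+b, a+e, e-e}  OUT={a*d, a+b, a+e, e-e}

Merge at B0 (entry node, so the boundary value {} is joined with the incoming edge(s)): IN[B0] = {} ∩ OUT[B2] = {}
Applying B0's transfer function to that IN value gives OUT[B0] (row B0 above).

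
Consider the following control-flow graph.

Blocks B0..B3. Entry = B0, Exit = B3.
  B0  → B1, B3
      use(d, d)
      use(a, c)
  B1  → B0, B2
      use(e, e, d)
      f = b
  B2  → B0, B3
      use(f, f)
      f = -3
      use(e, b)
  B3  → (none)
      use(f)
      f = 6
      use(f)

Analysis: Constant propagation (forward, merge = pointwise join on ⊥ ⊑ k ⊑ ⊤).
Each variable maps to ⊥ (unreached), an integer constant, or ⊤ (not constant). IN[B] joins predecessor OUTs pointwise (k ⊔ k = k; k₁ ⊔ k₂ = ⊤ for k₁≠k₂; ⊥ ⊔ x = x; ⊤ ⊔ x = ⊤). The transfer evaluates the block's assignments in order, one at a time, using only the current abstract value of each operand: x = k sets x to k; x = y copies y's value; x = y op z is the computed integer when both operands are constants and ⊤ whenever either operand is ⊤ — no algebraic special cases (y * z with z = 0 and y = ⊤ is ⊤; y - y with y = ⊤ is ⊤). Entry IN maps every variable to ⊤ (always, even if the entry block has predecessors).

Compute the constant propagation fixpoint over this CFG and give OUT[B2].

Answer: {a: ⊤, b: ⊤, c: ⊤, d: ⊤, e: ⊤, f: -3}

Trace:
Per-block solution:
  B0:  IN=(all ⊤)  OUT=(all ⊤)
  B1:  IN=(all ⊤)  OUT=(all ⊤)
  B2:  IN=(all ⊤)  OUT={f:-3; rest ⊤}
  B3:  IN=(all ⊤)  OUT={f:6; rest ⊤}

Merge at B2: IN[B2] = OUT[B1] = {a: ⊤, b: ⊤, c: ⊤, d: ⊤, e: ⊤, f: ⊤}
Applying B2's transfer function to that IN value gives OUT[B2] (row B2 above).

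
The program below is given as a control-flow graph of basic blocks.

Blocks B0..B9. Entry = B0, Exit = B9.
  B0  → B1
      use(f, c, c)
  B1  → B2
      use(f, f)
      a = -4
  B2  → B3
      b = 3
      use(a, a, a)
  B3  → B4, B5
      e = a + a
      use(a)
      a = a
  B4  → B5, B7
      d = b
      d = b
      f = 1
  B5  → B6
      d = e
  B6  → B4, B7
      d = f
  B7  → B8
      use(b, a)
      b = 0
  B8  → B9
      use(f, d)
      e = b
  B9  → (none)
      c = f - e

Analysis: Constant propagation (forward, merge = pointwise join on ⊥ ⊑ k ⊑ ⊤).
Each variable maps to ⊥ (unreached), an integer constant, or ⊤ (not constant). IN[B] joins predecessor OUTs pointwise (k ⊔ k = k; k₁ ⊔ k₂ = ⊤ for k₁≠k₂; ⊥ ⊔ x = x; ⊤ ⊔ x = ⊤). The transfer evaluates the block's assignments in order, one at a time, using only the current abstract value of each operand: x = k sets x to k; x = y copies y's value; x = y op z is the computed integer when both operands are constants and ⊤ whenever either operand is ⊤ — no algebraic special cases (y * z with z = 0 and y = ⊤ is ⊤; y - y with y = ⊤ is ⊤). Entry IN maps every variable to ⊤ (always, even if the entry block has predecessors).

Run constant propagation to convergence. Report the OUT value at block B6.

Answer: {a: -4, b: 3, c: ⊤, d: ⊤, e: -8, f: ⊤}

Derivation:
Converged values:
  B0:   IN=(all ⊤)   OUT=(all ⊤)
  B1:   IN=(all ⊤)   OUT={a:-4; rest ⊤}
  B2:   IN={a:-4; rest ⊤}   OUT={a:-4, b:3; rest ⊤}
  B3:   IN={a:-4, b:3; rest ⊤}   OUT={a:-4, b:3, e:-8; rest ⊤}
  B4:   IN={a:-4, b:3, e:-8; rest ⊤}   OUT={a:-4, b:3, d:3, e:-8, f:1; rest ⊤}
  B5:   IN={a:-4, b:3, e:-8; rest ⊤}   OUT={a:-4, b:3, d:-8, e:-8; rest ⊤}
  B6:   IN={a:-4, b:3, d:-8, e:-8; rest ⊤}   OUT={a:-4, b:3, e:-8; rest ⊤}
  B7:   IN={a:-4, b:3, e:-8; rest ⊤}   OUT={a:-4, b:0, e:-8; rest ⊤}
  B8:   IN={a:-4, b:0, e:-8; rest ⊤}   OUT={a:-4, b:0, e:0; rest ⊤}
  B9:   IN={a:-4, b:0, e:0; rest ⊤}   OUT={a:-4, b:0, e:0; rest ⊤}

Merge at B6: IN[B6] = OUT[B5] = {a: -4, b: 3, c: ⊤, d: -8, e: -8, f: ⊤}
Applying B6's transfer function to that IN value gives OUT[B6] (row B6 above).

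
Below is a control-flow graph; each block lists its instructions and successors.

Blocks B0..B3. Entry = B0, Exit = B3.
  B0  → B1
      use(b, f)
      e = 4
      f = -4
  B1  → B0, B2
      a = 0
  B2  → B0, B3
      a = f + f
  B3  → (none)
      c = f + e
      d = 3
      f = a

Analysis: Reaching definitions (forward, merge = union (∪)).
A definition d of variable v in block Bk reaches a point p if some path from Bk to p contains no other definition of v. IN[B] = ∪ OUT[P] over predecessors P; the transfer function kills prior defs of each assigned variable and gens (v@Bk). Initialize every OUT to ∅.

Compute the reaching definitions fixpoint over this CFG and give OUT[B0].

Answer: {a@B1, a@B2, e@B0, f@B0}

Working:
Fixpoint table:
  B0: | IN={a@B1, a@B2, e@B0, f@B0} | OUT={a@B1, a@B2, e@B0, f@B0}
  B1: | IN={a@B1, a@B2, e@B0, f@B0} | OUT={a@B1, e@B0, f@B0}
  B2: | IN={a@B1, e@B0, f@B0} | OUT={a@B2, e@B0, f@B0}
  B3: | IN={a@B2, e@B0, f@B0} | OUT={a@B2, c@B3, d@B3, e@B0, f@B3}

Merge at B0 (entry node, so the boundary value {} is joined with the incoming edge(s)): IN[B0] = {} ⊔ OUT[B1] ⊔ OUT[B2] = {a@B1, a@B2, e@B0, f@B0}
Applying B0's transfer function to that IN value gives OUT[B0] (row B0 above).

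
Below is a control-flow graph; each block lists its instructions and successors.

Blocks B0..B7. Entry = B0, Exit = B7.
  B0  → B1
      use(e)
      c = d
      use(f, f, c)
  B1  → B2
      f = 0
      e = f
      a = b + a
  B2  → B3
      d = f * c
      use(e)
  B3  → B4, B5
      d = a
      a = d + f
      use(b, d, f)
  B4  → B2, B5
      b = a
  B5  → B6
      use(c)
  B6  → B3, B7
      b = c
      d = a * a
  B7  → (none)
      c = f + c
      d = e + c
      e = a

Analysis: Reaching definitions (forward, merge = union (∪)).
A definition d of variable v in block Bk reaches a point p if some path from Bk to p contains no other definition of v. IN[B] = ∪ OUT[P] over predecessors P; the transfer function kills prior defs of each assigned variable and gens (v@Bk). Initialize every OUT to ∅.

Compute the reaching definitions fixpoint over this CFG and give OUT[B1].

Fixpoint table:
  B0: | IN={} | OUT={c@B0}
  B1: | IN={c@B0} | OUT={a@B1, c@B0, e@B1, f@B1}
  B2: | IN={a@B1, a@B3, b@B4, c@B0, d@B3, e@B1, f@B1} | OUT={a@B1, a@B3, b@B4, c@B0, d@B2, e@B1, f@B1}
  B3: | IN={a@B1, a@B3, b@B4, b@B6, c@B0, d@B2, d@B6, e@B1, f@B1} | OUT={a@B3, b@B4, b@B6, c@B0, d@B3, e@B1, f@B1}
  B4: | IN={a@B3, b@B4, b@B6, c@B0, d@B3, e@B1, f@B1} | OUT={a@B3, b@B4, c@B0, d@B3, e@B1, f@B1}
  B5: | IN={a@B3, b@B4, b@B6, c@B0, d@B3, e@B1, f@B1} | OUT={a@B3, b@B4, b@B6, c@B0, d@B3, e@B1, f@B1}
  B6: | IN={a@B3, b@B4, b@B6, c@B0, d@B3, e@B1, f@B1} | OUT={a@B3, b@B6, c@B0, d@B6, e@B1, f@B1}
  B7: | IN={a@B3, b@B6, c@B0, d@B6, e@B1, f@B1} | OUT={a@B3, b@B6, c@B7, d@B7, e@B7, f@B1}

Merge at B1: IN[B1] = OUT[B0] = {c@B0}
Applying B1's transfer function to that IN value gives OUT[B1] (row B1 above).

Answer: {a@B1, c@B0, e@B1, f@B1}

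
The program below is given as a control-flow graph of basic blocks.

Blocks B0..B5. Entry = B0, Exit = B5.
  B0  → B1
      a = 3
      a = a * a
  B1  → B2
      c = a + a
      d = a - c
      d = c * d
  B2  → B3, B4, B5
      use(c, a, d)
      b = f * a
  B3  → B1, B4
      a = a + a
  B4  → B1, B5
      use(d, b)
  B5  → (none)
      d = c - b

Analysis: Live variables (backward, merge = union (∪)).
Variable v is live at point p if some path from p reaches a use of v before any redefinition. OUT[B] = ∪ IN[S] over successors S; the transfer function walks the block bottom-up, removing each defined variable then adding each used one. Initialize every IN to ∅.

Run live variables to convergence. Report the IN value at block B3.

Per-block solution:
  B0:  IN={f}  OUT={a, f}
  B1:  IN={a, f}  OUT={a, c, d, f}
  B2:  IN={a, c, d, f}  OUT={a, b, c, d, f}
  B3:  IN={a, b, c, d, f}  OUT={a, b, c, d, f}
  B4:  IN={a, b, c, d, f}  OUT={a, b, c, f}
  B5:  IN={b, c}  OUT={}

Merge at B3: OUT[B3] = IN[B1] ⊔ IN[B4] = {a, b, c, d, f}
Applying B3's transfer function to that OUT value gives IN[B3] (row B3 above).

Answer: {a, b, c, d, f}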